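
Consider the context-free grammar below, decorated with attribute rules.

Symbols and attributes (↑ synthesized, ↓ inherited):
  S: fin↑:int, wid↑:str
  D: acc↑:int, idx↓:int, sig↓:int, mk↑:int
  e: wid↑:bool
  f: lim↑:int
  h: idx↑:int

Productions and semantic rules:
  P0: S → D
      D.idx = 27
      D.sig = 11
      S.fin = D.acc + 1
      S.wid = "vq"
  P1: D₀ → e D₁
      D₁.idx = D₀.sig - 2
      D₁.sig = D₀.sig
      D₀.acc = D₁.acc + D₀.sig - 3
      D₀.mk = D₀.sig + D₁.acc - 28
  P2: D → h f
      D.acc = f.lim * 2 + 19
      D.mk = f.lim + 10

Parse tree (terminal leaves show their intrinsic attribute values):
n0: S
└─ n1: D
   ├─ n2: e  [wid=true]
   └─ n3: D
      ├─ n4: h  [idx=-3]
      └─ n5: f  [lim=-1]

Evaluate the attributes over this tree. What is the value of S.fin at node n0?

26

1. n1.idx = 27  [27]
2. n1.sig = 11  [11]
3. n2.wid = true  [terminal]
4. n3.idx = 9  [D₀.sig - 2]
5. n3.sig = 11  [D₀.sig]
6. n4.idx = -3  [terminal]
7. n5.lim = -1  [terminal]
8. n3.acc = 17  [f.lim * 2 + 19]
9. n3.mk = 9  [f.lim + 10]
10. n1.acc = 25  [D₁.acc + D₀.sig - 3]
11. n1.mk = 0  [D₀.sig + D₁.acc - 28]
12. n0.fin = 26  [D.acc + 1]
13. n0.wid = "vq"  ["vq"]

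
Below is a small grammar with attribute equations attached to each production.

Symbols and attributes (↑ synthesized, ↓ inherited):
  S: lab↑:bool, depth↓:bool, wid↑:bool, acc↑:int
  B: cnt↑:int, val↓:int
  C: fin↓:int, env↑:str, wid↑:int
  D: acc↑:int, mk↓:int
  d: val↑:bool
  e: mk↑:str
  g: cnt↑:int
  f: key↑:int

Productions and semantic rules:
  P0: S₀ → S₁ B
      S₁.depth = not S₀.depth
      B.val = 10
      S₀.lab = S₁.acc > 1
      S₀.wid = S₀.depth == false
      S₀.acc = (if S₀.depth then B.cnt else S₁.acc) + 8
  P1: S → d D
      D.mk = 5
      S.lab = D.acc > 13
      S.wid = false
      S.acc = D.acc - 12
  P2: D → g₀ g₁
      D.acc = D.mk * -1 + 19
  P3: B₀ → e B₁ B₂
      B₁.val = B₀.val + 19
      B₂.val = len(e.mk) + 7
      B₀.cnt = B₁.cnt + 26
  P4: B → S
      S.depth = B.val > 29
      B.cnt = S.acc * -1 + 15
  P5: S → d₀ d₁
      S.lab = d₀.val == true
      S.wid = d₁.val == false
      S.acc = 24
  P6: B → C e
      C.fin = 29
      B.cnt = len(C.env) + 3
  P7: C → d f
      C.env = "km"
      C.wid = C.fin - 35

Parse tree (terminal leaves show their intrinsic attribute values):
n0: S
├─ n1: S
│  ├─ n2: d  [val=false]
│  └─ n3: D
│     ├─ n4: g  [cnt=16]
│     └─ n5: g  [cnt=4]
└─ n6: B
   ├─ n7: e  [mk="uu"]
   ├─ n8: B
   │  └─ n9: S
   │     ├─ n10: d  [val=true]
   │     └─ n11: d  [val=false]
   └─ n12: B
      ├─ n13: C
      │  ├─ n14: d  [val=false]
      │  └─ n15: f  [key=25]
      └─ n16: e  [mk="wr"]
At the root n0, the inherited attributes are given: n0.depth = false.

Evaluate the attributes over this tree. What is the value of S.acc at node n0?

10

1. n0.depth = false  [given at root]
2. n1.depth = true  [not S₀.depth]
3. n2.val = false  [terminal]
4. n3.mk = 5  [5]
5. n4.cnt = 16  [terminal]
6. n5.cnt = 4  [terminal]
7. n3.acc = 14  [D.mk * -1 + 19]
8. n1.lab = true  [D.acc > 13]
9. n1.wid = false  [false]
10. n1.acc = 2  [D.acc - 12]
11. n6.val = 10  [10]
12. n7.mk = "uu"  [terminal]
13. n8.val = 29  [B₀.val + 19]
14. n9.depth = false  [B.val > 29]
15. n10.val = true  [terminal]
16. n11.val = false  [terminal]
17. n9.lab = true  [d₀.val == true]
18. n9.wid = true  [d₁.val == false]
19. n9.acc = 24  [24]
20. n8.cnt = -9  [S.acc * -1 + 15]
21. n12.val = 9  [len(e.mk) + 7]
22. n13.fin = 29  [29]
23. n14.val = false  [terminal]
24. n15.key = 25  [terminal]
25. n13.env = "km"  ["km"]
26. n13.wid = -6  [C.fin - 35]
27. n16.mk = "wr"  [terminal]
28. n12.cnt = 5  [len(C.env) + 3]
29. n6.cnt = 17  [B₁.cnt + 26]
30. n0.lab = true  [S₁.acc > 1]
31. n0.wid = true  [S₀.depth == false]
32. n0.acc = 10  [(if S₀.depth then B.cnt else S₁.acc) + 8]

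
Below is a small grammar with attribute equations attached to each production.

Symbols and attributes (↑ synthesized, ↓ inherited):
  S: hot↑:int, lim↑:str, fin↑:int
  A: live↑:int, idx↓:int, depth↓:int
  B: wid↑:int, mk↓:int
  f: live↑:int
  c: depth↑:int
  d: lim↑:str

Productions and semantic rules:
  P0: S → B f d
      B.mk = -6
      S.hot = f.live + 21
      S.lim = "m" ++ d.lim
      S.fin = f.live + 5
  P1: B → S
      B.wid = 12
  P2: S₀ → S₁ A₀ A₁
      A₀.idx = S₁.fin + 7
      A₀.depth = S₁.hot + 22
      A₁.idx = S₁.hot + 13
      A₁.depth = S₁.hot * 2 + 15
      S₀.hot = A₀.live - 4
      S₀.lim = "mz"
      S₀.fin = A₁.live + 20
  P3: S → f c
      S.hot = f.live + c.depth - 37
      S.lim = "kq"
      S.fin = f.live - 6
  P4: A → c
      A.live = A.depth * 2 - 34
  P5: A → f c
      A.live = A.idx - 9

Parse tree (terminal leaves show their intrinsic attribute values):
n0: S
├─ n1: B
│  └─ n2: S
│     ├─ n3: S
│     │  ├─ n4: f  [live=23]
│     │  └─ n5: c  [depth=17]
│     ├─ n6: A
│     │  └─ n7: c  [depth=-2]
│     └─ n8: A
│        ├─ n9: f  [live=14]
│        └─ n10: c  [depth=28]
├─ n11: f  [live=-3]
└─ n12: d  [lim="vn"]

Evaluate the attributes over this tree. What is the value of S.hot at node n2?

1. n1.mk = -6  [-6]
2. n4.live = 23  [terminal]
3. n5.depth = 17  [terminal]
4. n3.hot = 3  [f.live + c.depth - 37]
5. n3.lim = "kq"  ["kq"]
6. n3.fin = 17  [f.live - 6]
7. n6.idx = 24  [S₁.fin + 7]
8. n6.depth = 25  [S₁.hot + 22]
9. n7.depth = -2  [terminal]
10. n6.live = 16  [A.depth * 2 - 34]
11. n8.idx = 16  [S₁.hot + 13]
12. n8.depth = 21  [S₁.hot * 2 + 15]
13. n9.live = 14  [terminal]
14. n10.depth = 28  [terminal]
15. n8.live = 7  [A.idx - 9]
16. n2.hot = 12  [A₀.live - 4]
17. n2.lim = "mz"  ["mz"]
18. n2.fin = 27  [A₁.live + 20]
19. n1.wid = 12  [12]
20. n11.live = -3  [terminal]
21. n12.lim = "vn"  [terminal]
22. n0.hot = 18  [f.live + 21]
23. n0.lim = "mvn"  ["m" ++ d.lim]
24. n0.fin = 2  [f.live + 5]

12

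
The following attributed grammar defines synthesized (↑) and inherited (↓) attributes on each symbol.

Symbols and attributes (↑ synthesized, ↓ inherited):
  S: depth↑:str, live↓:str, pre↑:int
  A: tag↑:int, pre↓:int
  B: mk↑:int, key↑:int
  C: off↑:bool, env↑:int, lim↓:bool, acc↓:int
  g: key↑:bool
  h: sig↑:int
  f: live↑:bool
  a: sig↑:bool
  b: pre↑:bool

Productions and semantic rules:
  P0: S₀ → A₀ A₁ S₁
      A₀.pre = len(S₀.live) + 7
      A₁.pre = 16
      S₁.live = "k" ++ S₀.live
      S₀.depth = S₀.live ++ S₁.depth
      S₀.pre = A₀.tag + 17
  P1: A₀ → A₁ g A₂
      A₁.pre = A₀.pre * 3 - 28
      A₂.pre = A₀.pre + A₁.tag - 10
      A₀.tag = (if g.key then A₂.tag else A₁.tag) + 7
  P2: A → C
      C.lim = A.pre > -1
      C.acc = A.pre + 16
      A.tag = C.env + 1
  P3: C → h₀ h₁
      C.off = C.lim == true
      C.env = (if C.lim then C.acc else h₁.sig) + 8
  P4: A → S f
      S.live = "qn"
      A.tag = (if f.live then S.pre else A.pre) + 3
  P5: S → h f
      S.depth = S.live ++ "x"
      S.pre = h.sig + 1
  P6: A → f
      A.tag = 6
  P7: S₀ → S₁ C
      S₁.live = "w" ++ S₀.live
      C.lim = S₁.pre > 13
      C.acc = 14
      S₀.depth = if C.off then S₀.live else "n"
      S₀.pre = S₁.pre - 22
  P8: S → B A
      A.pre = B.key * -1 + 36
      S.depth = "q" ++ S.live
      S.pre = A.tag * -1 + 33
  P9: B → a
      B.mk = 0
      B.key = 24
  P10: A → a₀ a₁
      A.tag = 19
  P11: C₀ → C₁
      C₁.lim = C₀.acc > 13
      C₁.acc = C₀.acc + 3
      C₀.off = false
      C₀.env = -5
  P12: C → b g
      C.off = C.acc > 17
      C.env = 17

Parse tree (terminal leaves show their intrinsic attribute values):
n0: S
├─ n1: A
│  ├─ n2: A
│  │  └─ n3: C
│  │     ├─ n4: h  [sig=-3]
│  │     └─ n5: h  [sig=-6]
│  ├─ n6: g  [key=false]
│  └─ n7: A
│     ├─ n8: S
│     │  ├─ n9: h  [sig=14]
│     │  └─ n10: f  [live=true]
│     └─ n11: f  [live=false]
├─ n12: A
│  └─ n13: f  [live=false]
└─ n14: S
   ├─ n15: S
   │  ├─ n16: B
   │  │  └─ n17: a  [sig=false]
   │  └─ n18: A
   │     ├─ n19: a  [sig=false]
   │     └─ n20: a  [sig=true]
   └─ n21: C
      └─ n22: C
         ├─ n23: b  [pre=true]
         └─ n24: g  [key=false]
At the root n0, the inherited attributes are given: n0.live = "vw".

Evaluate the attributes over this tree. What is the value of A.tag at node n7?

1. n0.live = "vw"  [given at root]
2. n1.pre = 9  [len(S₀.live) + 7]
3. n2.pre = -1  [A₀.pre * 3 - 28]
4. n3.lim = false  [A.pre > -1]
5. n3.acc = 15  [A.pre + 16]
6. n4.sig = -3  [terminal]
7. n5.sig = -6  [terminal]
8. n3.off = false  [C.lim == true]
9. n3.env = 2  [(if C.lim then C.acc else h₁.sig) + 8]
10. n2.tag = 3  [C.env + 1]
11. n6.key = false  [terminal]
12. n7.pre = 2  [A₀.pre + A₁.tag - 10]
13. n8.live = "qn"  ["qn"]
14. n9.sig = 14  [terminal]
15. n10.live = true  [terminal]
16. n8.depth = "qnx"  [S.live ++ "x"]
17. n8.pre = 15  [h.sig + 1]
18. n11.live = false  [terminal]
19. n7.tag = 5  [(if f.live then S.pre else A.pre) + 3]
20. n1.tag = 10  [(if g.key then A₂.tag else A₁.tag) + 7]
21. n12.pre = 16  [16]
22. n13.live = false  [terminal]
23. n12.tag = 6  [6]
24. n14.live = "kvw"  ["k" ++ S₀.live]
25. n15.live = "wkvw"  ["w" ++ S₀.live]
26. n17.sig = false  [terminal]
27. n16.mk = 0  [0]
28. n16.key = 24  [24]
29. n18.pre = 12  [B.key * -1 + 36]
30. n19.sig = false  [terminal]
31. n20.sig = true  [terminal]
32. n18.tag = 19  [19]
33. n15.depth = "qwkvw"  ["q" ++ S.live]
34. n15.pre = 14  [A.tag * -1 + 33]
35. n21.lim = true  [S₁.pre > 13]
36. n21.acc = 14  [14]
37. n22.lim = true  [C₀.acc > 13]
38. n22.acc = 17  [C₀.acc + 3]
39. n23.pre = true  [terminal]
40. n24.key = false  [terminal]
41. n22.off = false  [C.acc > 17]
42. n22.env = 17  [17]
43. n21.off = false  [false]
44. n21.env = -5  [-5]
45. n14.depth = "n"  [if C.off then S₀.live else "n"]
46. n14.pre = -8  [S₁.pre - 22]
47. n0.depth = "vwn"  [S₀.live ++ S₁.depth]
48. n0.pre = 27  [A₀.tag + 17]

5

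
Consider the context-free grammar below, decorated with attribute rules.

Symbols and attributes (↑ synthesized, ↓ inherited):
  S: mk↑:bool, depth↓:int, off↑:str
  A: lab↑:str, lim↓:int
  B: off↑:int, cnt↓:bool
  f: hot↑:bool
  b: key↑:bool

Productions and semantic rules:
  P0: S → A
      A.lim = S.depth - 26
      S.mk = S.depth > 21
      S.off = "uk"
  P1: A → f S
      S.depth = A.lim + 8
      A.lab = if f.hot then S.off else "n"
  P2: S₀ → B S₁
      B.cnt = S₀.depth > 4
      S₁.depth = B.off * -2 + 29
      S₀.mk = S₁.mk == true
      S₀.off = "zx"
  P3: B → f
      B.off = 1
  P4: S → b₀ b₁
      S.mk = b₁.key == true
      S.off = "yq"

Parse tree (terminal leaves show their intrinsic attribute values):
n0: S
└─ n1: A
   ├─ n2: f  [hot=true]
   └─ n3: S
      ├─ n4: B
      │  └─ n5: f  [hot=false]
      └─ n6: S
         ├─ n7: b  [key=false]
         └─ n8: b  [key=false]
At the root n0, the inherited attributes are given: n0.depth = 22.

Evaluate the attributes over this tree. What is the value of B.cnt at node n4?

false

1. n0.depth = 22  [given at root]
2. n1.lim = -4  [S.depth - 26]
3. n2.hot = true  [terminal]
4. n3.depth = 4  [A.lim + 8]
5. n4.cnt = false  [S₀.depth > 4]
6. n5.hot = false  [terminal]
7. n4.off = 1  [1]
8. n6.depth = 27  [B.off * -2 + 29]
9. n7.key = false  [terminal]
10. n8.key = false  [terminal]
11. n6.mk = false  [b₁.key == true]
12. n6.off = "yq"  ["yq"]
13. n3.mk = false  [S₁.mk == true]
14. n3.off = "zx"  ["zx"]
15. n1.lab = "zx"  [if f.hot then S.off else "n"]
16. n0.mk = true  [S.depth > 21]
17. n0.off = "uk"  ["uk"]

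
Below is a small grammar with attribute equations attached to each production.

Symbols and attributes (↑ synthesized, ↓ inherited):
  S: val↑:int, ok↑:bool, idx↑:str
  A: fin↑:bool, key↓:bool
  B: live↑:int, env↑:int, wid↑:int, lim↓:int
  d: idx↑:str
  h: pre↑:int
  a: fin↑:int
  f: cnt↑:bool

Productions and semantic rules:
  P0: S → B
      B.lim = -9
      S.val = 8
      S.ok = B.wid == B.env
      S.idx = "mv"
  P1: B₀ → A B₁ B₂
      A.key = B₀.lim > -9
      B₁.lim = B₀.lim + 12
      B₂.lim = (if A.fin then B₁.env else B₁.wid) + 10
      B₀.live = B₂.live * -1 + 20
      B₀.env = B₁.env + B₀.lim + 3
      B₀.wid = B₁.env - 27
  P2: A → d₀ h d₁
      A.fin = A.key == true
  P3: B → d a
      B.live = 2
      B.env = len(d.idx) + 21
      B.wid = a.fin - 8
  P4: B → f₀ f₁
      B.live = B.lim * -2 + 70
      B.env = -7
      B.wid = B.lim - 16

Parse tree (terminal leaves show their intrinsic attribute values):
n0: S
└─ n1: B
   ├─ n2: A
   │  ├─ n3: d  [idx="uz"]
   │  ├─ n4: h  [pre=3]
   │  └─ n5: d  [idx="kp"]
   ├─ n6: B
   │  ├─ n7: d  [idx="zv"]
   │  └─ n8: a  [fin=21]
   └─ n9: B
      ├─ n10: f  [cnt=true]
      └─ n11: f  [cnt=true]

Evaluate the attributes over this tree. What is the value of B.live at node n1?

-4

1. n1.lim = -9  [-9]
2. n2.key = false  [B₀.lim > -9]
3. n3.idx = "uz"  [terminal]
4. n4.pre = 3  [terminal]
5. n5.idx = "kp"  [terminal]
6. n2.fin = false  [A.key == true]
7. n6.lim = 3  [B₀.lim + 12]
8. n7.idx = "zv"  [terminal]
9. n8.fin = 21  [terminal]
10. n6.live = 2  [2]
11. n6.env = 23  [len(d.idx) + 21]
12. n6.wid = 13  [a.fin - 8]
13. n9.lim = 23  [(if A.fin then B₁.env else B₁.wid) + 10]
14. n10.cnt = true  [terminal]
15. n11.cnt = true  [terminal]
16. n9.live = 24  [B.lim * -2 + 70]
17. n9.env = -7  [-7]
18. n9.wid = 7  [B.lim - 16]
19. n1.live = -4  [B₂.live * -1 + 20]
20. n1.env = 17  [B₁.env + B₀.lim + 3]
21. n1.wid = -4  [B₁.env - 27]
22. n0.val = 8  [8]
23. n0.ok = false  [B.wid == B.env]
24. n0.idx = "mv"  ["mv"]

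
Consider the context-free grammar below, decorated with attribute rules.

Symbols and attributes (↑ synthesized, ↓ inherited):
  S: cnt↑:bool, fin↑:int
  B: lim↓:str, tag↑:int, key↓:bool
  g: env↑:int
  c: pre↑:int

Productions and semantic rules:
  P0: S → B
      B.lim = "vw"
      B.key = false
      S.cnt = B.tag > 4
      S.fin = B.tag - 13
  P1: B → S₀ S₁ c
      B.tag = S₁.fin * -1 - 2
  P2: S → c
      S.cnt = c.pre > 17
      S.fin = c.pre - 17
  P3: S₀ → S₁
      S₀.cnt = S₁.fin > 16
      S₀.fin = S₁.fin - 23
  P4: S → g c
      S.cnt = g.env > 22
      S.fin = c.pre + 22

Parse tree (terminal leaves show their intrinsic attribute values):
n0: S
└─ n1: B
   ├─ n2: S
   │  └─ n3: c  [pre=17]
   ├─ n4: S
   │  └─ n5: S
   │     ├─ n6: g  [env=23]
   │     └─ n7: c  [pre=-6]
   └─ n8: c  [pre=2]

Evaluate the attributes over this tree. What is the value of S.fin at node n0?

1. n1.lim = "vw"  ["vw"]
2. n1.key = false  [false]
3. n3.pre = 17  [terminal]
4. n2.cnt = false  [c.pre > 17]
5. n2.fin = 0  [c.pre - 17]
6. n6.env = 23  [terminal]
7. n7.pre = -6  [terminal]
8. n5.cnt = true  [g.env > 22]
9. n5.fin = 16  [c.pre + 22]
10. n4.cnt = false  [S₁.fin > 16]
11. n4.fin = -7  [S₁.fin - 23]
12. n8.pre = 2  [terminal]
13. n1.tag = 5  [S₁.fin * -1 - 2]
14. n0.cnt = true  [B.tag > 4]
15. n0.fin = -8  [B.tag - 13]

-8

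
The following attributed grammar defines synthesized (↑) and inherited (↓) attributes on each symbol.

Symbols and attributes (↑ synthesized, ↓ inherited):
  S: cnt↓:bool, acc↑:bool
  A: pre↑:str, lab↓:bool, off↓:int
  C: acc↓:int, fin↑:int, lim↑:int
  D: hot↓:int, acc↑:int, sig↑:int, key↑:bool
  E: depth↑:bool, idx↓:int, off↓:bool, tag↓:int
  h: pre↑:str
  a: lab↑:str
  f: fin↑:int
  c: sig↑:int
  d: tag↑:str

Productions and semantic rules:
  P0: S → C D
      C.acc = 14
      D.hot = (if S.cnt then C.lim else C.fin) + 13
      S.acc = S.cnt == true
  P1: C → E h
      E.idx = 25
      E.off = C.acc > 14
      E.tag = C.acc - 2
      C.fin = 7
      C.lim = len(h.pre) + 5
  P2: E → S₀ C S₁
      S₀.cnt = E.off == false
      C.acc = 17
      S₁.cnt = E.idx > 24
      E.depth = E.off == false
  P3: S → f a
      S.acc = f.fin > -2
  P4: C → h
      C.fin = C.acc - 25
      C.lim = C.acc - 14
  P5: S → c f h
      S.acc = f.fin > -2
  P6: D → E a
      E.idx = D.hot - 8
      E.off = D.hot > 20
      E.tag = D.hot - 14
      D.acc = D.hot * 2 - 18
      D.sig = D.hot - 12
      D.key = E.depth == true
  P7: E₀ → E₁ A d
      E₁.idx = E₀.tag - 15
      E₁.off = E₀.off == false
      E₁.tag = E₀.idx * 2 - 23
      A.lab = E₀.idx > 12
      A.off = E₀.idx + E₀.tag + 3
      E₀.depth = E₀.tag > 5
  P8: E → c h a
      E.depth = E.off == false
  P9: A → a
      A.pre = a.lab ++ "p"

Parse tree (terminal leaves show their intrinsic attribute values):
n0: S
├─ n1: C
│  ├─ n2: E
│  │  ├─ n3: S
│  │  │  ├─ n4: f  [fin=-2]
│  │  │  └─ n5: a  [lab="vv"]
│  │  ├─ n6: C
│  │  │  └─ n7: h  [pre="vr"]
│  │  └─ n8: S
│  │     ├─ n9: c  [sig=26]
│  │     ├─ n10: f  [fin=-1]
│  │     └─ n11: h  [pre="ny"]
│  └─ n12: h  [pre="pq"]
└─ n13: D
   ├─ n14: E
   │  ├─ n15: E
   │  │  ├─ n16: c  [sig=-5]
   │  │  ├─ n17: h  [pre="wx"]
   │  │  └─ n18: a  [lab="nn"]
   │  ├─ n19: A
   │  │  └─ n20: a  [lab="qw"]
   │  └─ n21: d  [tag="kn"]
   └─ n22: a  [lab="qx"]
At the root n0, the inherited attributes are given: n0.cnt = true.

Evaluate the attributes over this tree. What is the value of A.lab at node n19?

false

1. n0.cnt = true  [given at root]
2. n1.acc = 14  [14]
3. n2.idx = 25  [25]
4. n2.off = false  [C.acc > 14]
5. n2.tag = 12  [C.acc - 2]
6. n3.cnt = true  [E.off == false]
7. n4.fin = -2  [terminal]
8. n5.lab = "vv"  [terminal]
9. n3.acc = false  [f.fin > -2]
10. n6.acc = 17  [17]
11. n7.pre = "vr"  [terminal]
12. n6.fin = -8  [C.acc - 25]
13. n6.lim = 3  [C.acc - 14]
14. n8.cnt = true  [E.idx > 24]
15. n9.sig = 26  [terminal]
16. n10.fin = -1  [terminal]
17. n11.pre = "ny"  [terminal]
18. n8.acc = true  [f.fin > -2]
19. n2.depth = true  [E.off == false]
20. n12.pre = "pq"  [terminal]
21. n1.fin = 7  [7]
22. n1.lim = 7  [len(h.pre) + 5]
23. n13.hot = 20  [(if S.cnt then C.lim else C.fin) + 13]
24. n14.idx = 12  [D.hot - 8]
25. n14.off = false  [D.hot > 20]
26. n14.tag = 6  [D.hot - 14]
27. n15.idx = -9  [E₀.tag - 15]
28. n15.off = true  [E₀.off == false]
29. n15.tag = 1  [E₀.idx * 2 - 23]
30. n16.sig = -5  [terminal]
31. n17.pre = "wx"  [terminal]
32. n18.lab = "nn"  [terminal]
33. n15.depth = false  [E.off == false]
34. n19.lab = false  [E₀.idx > 12]
35. n19.off = 21  [E₀.idx + E₀.tag + 3]
36. n20.lab = "qw"  [terminal]
37. n19.pre = "qwp"  [a.lab ++ "p"]
38. n21.tag = "kn"  [terminal]
39. n14.depth = true  [E₀.tag > 5]
40. n22.lab = "qx"  [terminal]
41. n13.acc = 22  [D.hot * 2 - 18]
42. n13.sig = 8  [D.hot - 12]
43. n13.key = true  [E.depth == true]
44. n0.acc = true  [S.cnt == true]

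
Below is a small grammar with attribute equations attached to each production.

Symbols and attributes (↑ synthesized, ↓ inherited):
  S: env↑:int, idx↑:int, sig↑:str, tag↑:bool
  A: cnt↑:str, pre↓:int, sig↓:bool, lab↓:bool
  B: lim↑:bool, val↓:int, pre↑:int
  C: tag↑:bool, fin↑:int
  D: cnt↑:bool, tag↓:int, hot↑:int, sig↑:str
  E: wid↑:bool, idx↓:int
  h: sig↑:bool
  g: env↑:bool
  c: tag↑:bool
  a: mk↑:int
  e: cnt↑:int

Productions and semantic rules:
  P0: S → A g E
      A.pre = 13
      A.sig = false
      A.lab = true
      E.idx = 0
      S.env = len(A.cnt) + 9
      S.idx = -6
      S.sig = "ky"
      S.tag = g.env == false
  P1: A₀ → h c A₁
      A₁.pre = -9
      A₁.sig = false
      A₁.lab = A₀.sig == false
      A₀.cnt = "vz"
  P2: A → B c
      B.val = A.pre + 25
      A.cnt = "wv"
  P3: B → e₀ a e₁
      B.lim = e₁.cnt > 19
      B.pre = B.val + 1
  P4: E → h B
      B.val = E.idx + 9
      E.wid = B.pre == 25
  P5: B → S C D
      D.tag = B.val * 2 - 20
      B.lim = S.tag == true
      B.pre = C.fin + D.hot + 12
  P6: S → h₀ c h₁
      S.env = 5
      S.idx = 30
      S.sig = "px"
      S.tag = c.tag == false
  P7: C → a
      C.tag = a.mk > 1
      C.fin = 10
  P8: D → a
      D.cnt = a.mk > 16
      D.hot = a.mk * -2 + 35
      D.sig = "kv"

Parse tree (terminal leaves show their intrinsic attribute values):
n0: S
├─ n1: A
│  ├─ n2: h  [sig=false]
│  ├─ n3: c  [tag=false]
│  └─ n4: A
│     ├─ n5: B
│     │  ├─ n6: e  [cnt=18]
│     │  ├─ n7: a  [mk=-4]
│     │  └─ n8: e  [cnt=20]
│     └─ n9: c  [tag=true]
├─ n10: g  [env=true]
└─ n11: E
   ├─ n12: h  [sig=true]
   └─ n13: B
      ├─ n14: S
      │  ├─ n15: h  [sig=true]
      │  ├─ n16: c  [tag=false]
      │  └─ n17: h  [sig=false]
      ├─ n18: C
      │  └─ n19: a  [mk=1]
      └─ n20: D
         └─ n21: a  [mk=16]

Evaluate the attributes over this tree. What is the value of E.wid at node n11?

true

1. n1.pre = 13  [13]
2. n1.sig = false  [false]
3. n1.lab = true  [true]
4. n2.sig = false  [terminal]
5. n3.tag = false  [terminal]
6. n4.pre = -9  [-9]
7. n4.sig = false  [false]
8. n4.lab = true  [A₀.sig == false]
9. n5.val = 16  [A.pre + 25]
10. n6.cnt = 18  [terminal]
11. n7.mk = -4  [terminal]
12. n8.cnt = 20  [terminal]
13. n5.lim = true  [e₁.cnt > 19]
14. n5.pre = 17  [B.val + 1]
15. n9.tag = true  [terminal]
16. n4.cnt = "wv"  ["wv"]
17. n1.cnt = "vz"  ["vz"]
18. n10.env = true  [terminal]
19. n11.idx = 0  [0]
20. n12.sig = true  [terminal]
21. n13.val = 9  [E.idx + 9]
22. n15.sig = true  [terminal]
23. n16.tag = false  [terminal]
24. n17.sig = false  [terminal]
25. n14.env = 5  [5]
26. n14.idx = 30  [30]
27. n14.sig = "px"  ["px"]
28. n14.tag = true  [c.tag == false]
29. n19.mk = 1  [terminal]
30. n18.tag = false  [a.mk > 1]
31. n18.fin = 10  [10]
32. n20.tag = -2  [B.val * 2 - 20]
33. n21.mk = 16  [terminal]
34. n20.cnt = false  [a.mk > 16]
35. n20.hot = 3  [a.mk * -2 + 35]
36. n20.sig = "kv"  ["kv"]
37. n13.lim = true  [S.tag == true]
38. n13.pre = 25  [C.fin + D.hot + 12]
39. n11.wid = true  [B.pre == 25]
40. n0.env = 11  [len(A.cnt) + 9]
41. n0.idx = -6  [-6]
42. n0.sig = "ky"  ["ky"]
43. n0.tag = false  [g.env == false]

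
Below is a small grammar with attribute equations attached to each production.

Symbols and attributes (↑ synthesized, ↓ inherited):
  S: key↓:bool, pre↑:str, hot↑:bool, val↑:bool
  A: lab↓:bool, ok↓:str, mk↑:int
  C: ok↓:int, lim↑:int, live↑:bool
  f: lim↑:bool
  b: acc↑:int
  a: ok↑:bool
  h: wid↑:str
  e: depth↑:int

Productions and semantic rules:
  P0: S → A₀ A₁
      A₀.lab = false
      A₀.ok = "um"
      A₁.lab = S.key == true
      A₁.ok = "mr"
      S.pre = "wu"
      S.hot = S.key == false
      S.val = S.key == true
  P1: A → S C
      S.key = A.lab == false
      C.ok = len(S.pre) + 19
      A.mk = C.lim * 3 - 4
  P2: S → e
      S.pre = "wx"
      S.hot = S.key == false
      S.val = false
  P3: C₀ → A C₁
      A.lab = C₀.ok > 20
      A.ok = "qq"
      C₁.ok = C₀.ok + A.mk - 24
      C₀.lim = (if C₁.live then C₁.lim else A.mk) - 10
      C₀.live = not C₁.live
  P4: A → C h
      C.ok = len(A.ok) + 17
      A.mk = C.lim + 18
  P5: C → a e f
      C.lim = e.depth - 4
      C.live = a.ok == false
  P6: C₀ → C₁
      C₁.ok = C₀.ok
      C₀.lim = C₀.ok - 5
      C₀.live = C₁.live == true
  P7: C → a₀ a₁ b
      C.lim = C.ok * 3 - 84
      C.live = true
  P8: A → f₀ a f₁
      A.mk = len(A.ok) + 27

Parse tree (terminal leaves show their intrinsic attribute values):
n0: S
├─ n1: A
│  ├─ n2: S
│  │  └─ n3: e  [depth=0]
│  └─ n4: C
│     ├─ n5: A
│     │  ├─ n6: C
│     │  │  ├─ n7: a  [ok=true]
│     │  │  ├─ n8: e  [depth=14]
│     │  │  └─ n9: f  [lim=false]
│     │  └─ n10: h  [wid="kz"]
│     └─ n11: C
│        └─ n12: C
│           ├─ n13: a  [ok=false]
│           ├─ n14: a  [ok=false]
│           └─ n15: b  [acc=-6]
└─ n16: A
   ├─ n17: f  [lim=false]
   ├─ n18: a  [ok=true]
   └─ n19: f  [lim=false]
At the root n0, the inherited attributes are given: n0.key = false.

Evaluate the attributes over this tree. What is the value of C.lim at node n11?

20

1. n0.key = false  [given at root]
2. n1.lab = false  [false]
3. n1.ok = "um"  ["um"]
4. n2.key = true  [A.lab == false]
5. n3.depth = 0  [terminal]
6. n2.pre = "wx"  ["wx"]
7. n2.hot = false  [S.key == false]
8. n2.val = false  [false]
9. n4.ok = 21  [len(S.pre) + 19]
10. n5.lab = true  [C₀.ok > 20]
11. n5.ok = "qq"  ["qq"]
12. n6.ok = 19  [len(A.ok) + 17]
13. n7.ok = true  [terminal]
14. n8.depth = 14  [terminal]
15. n9.lim = false  [terminal]
16. n6.lim = 10  [e.depth - 4]
17. n6.live = false  [a.ok == false]
18. n10.wid = "kz"  [terminal]
19. n5.mk = 28  [C.lim + 18]
20. n11.ok = 25  [C₀.ok + A.mk - 24]
21. n12.ok = 25  [C₀.ok]
22. n13.ok = false  [terminal]
23. n14.ok = false  [terminal]
24. n15.acc = -6  [terminal]
25. n12.lim = -9  [C.ok * 3 - 84]
26. n12.live = true  [true]
27. n11.lim = 20  [C₀.ok - 5]
28. n11.live = true  [C₁.live == true]
29. n4.lim = 10  [(if C₁.live then C₁.lim else A.mk) - 10]
30. n4.live = false  [not C₁.live]
31. n1.mk = 26  [C.lim * 3 - 4]
32. n16.lab = false  [S.key == true]
33. n16.ok = "mr"  ["mr"]
34. n17.lim = false  [terminal]
35. n18.ok = true  [terminal]
36. n19.lim = false  [terminal]
37. n16.mk = 29  [len(A.ok) + 27]
38. n0.pre = "wu"  ["wu"]
39. n0.hot = true  [S.key == false]
40. n0.val = false  [S.key == true]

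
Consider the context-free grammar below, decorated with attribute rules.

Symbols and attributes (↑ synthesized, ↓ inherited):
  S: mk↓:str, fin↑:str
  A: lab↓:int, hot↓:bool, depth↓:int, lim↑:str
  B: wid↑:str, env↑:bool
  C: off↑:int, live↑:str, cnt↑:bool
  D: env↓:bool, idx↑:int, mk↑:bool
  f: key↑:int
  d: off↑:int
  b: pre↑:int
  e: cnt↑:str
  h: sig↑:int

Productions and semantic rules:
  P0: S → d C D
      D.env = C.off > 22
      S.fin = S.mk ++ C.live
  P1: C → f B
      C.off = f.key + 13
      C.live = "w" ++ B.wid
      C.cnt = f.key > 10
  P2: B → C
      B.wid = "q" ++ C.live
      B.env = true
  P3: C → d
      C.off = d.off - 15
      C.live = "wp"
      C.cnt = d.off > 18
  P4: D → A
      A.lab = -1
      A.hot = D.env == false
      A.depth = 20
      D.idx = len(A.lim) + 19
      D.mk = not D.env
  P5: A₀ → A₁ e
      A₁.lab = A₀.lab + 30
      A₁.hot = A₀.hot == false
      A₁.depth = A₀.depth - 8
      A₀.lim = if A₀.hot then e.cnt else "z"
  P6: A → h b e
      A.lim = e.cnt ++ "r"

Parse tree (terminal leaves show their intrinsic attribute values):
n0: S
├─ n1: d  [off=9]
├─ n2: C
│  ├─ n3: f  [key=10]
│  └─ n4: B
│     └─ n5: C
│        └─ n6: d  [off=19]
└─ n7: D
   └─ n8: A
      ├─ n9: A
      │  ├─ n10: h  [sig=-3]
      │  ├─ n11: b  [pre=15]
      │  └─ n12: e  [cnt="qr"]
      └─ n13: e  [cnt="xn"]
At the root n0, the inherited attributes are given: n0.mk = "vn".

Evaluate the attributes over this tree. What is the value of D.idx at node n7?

1. n0.mk = "vn"  [given at root]
2. n1.off = 9  [terminal]
3. n3.key = 10  [terminal]
4. n6.off = 19  [terminal]
5. n5.off = 4  [d.off - 15]
6. n5.live = "wp"  ["wp"]
7. n5.cnt = true  [d.off > 18]
8. n4.wid = "qwp"  ["q" ++ C.live]
9. n4.env = true  [true]
10. n2.off = 23  [f.key + 13]
11. n2.live = "wqwp"  ["w" ++ B.wid]
12. n2.cnt = false  [f.key > 10]
13. n7.env = true  [C.off > 22]
14. n8.lab = -1  [-1]
15. n8.hot = false  [D.env == false]
16. n8.depth = 20  [20]
17. n9.lab = 29  [A₀.lab + 30]
18. n9.hot = true  [A₀.hot == false]
19. n9.depth = 12  [A₀.depth - 8]
20. n10.sig = -3  [terminal]
21. n11.pre = 15  [terminal]
22. n12.cnt = "qr"  [terminal]
23. n9.lim = "qrr"  [e.cnt ++ "r"]
24. n13.cnt = "xn"  [terminal]
25. n8.lim = "z"  [if A₀.hot then e.cnt else "z"]
26. n7.idx = 20  [len(A.lim) + 19]
27. n7.mk = false  [not D.env]
28. n0.fin = "vnwqwp"  [S.mk ++ C.live]

20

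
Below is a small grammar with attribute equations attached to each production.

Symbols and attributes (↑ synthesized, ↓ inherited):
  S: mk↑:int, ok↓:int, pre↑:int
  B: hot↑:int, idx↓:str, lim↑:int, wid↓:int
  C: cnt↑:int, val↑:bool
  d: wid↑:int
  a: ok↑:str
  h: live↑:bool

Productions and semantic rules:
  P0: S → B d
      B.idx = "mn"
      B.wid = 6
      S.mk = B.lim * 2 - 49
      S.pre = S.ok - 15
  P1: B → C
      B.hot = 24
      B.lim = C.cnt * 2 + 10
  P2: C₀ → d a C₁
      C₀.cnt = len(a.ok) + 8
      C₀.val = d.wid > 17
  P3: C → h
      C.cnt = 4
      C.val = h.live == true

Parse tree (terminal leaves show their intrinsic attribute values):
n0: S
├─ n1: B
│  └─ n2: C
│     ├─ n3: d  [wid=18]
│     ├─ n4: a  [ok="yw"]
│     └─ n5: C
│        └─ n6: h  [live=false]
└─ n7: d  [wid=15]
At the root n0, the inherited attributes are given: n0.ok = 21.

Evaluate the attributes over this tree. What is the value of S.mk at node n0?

1. n0.ok = 21  [given at root]
2. n1.idx = "mn"  ["mn"]
3. n1.wid = 6  [6]
4. n3.wid = 18  [terminal]
5. n4.ok = "yw"  [terminal]
6. n6.live = false  [terminal]
7. n5.cnt = 4  [4]
8. n5.val = false  [h.live == true]
9. n2.cnt = 10  [len(a.ok) + 8]
10. n2.val = true  [d.wid > 17]
11. n1.hot = 24  [24]
12. n1.lim = 30  [C.cnt * 2 + 10]
13. n7.wid = 15  [terminal]
14. n0.mk = 11  [B.lim * 2 - 49]
15. n0.pre = 6  [S.ok - 15]

11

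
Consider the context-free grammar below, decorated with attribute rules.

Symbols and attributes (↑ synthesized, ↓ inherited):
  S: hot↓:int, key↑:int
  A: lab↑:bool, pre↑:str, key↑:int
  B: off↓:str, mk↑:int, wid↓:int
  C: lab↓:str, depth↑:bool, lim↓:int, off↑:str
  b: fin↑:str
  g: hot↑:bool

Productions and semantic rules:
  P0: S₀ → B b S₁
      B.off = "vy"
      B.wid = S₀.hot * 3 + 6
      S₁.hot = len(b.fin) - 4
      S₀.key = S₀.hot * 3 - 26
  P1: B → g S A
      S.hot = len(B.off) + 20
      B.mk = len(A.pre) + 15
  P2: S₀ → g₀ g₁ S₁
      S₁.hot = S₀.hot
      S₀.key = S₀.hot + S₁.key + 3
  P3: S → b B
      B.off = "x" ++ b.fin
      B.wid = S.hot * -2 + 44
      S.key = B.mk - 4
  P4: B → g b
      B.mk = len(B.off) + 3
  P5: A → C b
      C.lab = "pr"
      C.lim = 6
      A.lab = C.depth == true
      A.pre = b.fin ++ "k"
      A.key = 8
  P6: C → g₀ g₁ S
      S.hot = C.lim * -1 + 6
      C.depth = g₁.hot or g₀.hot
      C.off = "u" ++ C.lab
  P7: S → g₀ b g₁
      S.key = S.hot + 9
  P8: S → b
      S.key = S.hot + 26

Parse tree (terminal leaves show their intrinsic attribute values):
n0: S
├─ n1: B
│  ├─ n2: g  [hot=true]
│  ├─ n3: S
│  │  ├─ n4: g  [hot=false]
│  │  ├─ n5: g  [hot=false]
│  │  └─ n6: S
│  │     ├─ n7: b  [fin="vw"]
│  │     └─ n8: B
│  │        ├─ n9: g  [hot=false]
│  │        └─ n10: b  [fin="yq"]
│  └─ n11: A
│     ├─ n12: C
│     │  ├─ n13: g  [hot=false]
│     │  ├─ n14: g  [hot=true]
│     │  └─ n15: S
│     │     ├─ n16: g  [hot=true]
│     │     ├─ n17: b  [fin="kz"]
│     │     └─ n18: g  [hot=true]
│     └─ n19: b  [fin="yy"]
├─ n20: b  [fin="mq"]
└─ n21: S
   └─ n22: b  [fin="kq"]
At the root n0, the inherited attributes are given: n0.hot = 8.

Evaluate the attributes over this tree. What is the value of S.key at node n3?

1. n0.hot = 8  [given at root]
2. n1.off = "vy"  ["vy"]
3. n1.wid = 30  [S₀.hot * 3 + 6]
4. n2.hot = true  [terminal]
5. n3.hot = 22  [len(B.off) + 20]
6. n4.hot = false  [terminal]
7. n5.hot = false  [terminal]
8. n6.hot = 22  [S₀.hot]
9. n7.fin = "vw"  [terminal]
10. n8.off = "xvw"  ["x" ++ b.fin]
11. n8.wid = 0  [S.hot * -2 + 44]
12. n9.hot = false  [terminal]
13. n10.fin = "yq"  [terminal]
14. n8.mk = 6  [len(B.off) + 3]
15. n6.key = 2  [B.mk - 4]
16. n3.key = 27  [S₀.hot + S₁.key + 3]
17. n12.lab = "pr"  ["pr"]
18. n12.lim = 6  [6]
19. n13.hot = false  [terminal]
20. n14.hot = true  [terminal]
21. n15.hot = 0  [C.lim * -1 + 6]
22. n16.hot = true  [terminal]
23. n17.fin = "kz"  [terminal]
24. n18.hot = true  [terminal]
25. n15.key = 9  [S.hot + 9]
26. n12.depth = true  [g₁.hot or g₀.hot]
27. n12.off = "upr"  ["u" ++ C.lab]
28. n19.fin = "yy"  [terminal]
29. n11.lab = true  [C.depth == true]
30. n11.pre = "yyk"  [b.fin ++ "k"]
31. n11.key = 8  [8]
32. n1.mk = 18  [len(A.pre) + 15]
33. n20.fin = "mq"  [terminal]
34. n21.hot = -2  [len(b.fin) - 4]
35. n22.fin = "kq"  [terminal]
36. n21.key = 24  [S.hot + 26]
37. n0.key = -2  [S₀.hot * 3 - 26]

27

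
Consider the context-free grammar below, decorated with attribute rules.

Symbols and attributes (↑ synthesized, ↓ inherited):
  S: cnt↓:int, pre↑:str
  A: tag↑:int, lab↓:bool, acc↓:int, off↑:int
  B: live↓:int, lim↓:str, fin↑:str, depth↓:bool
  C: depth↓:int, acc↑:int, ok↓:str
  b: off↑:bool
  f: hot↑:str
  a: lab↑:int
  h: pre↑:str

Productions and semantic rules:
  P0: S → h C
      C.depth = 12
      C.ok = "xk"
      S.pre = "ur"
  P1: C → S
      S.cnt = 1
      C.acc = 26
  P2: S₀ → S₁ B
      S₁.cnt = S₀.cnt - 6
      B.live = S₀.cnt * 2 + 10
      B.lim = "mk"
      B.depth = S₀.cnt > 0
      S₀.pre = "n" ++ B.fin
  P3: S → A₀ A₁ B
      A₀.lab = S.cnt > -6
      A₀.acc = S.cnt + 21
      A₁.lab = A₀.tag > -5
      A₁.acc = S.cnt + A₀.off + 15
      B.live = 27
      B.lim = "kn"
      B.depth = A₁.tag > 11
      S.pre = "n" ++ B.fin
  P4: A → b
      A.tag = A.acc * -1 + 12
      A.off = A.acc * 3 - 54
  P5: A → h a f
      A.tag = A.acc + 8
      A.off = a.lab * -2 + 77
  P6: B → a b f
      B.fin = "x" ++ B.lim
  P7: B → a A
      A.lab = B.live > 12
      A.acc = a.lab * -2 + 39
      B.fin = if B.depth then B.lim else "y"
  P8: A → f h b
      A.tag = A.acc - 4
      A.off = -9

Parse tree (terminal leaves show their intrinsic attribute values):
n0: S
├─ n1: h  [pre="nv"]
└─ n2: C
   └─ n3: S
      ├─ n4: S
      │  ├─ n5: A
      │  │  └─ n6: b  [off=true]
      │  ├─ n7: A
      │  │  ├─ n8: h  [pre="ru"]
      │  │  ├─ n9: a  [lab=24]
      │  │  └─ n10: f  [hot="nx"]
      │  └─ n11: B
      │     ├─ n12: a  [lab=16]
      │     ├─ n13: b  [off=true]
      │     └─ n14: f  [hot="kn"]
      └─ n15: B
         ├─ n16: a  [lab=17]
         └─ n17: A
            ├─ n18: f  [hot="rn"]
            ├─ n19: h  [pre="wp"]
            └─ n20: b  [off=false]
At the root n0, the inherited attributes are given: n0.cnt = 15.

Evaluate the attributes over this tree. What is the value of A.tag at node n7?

12

1. n0.cnt = 15  [given at root]
2. n1.pre = "nv"  [terminal]
3. n2.depth = 12  [12]
4. n2.ok = "xk"  ["xk"]
5. n3.cnt = 1  [1]
6. n4.cnt = -5  [S₀.cnt - 6]
7. n5.lab = true  [S.cnt > -6]
8. n5.acc = 16  [S.cnt + 21]
9. n6.off = true  [terminal]
10. n5.tag = -4  [A.acc * -1 + 12]
11. n5.off = -6  [A.acc * 3 - 54]
12. n7.lab = true  [A₀.tag > -5]
13. n7.acc = 4  [S.cnt + A₀.off + 15]
14. n8.pre = "ru"  [terminal]
15. n9.lab = 24  [terminal]
16. n10.hot = "nx"  [terminal]
17. n7.tag = 12  [A.acc + 8]
18. n7.off = 29  [a.lab * -2 + 77]
19. n11.live = 27  [27]
20. n11.lim = "kn"  ["kn"]
21. n11.depth = true  [A₁.tag > 11]
22. n12.lab = 16  [terminal]
23. n13.off = true  [terminal]
24. n14.hot = "kn"  [terminal]
25. n11.fin = "xkn"  ["x" ++ B.lim]
26. n4.pre = "nxkn"  ["n" ++ B.fin]
27. n15.live = 12  [S₀.cnt * 2 + 10]
28. n15.lim = "mk"  ["mk"]
29. n15.depth = true  [S₀.cnt > 0]
30. n16.lab = 17  [terminal]
31. n17.lab = false  [B.live > 12]
32. n17.acc = 5  [a.lab * -2 + 39]
33. n18.hot = "rn"  [terminal]
34. n19.pre = "wp"  [terminal]
35. n20.off = false  [terminal]
36. n17.tag = 1  [A.acc - 4]
37. n17.off = -9  [-9]
38. n15.fin = "mk"  [if B.depth then B.lim else "y"]
39. n3.pre = "nmk"  ["n" ++ B.fin]
40. n2.acc = 26  [26]
41. n0.pre = "ur"  ["ur"]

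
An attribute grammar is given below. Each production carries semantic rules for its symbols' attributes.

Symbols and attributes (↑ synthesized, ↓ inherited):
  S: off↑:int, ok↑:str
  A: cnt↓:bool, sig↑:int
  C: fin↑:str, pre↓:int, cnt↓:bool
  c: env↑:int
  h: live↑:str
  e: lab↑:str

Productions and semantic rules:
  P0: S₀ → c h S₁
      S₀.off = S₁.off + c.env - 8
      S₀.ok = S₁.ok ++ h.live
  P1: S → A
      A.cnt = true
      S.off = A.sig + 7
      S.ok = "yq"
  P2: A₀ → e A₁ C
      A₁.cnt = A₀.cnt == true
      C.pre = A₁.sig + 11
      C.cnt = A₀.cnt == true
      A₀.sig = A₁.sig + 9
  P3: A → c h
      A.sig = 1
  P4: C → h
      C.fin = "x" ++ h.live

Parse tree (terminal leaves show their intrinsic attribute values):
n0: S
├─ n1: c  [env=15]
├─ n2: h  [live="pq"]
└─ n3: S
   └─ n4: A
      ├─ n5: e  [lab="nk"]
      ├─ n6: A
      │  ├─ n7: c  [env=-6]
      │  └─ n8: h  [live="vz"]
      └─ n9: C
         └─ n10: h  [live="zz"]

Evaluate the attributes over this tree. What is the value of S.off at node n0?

1. n1.env = 15  [terminal]
2. n2.live = "pq"  [terminal]
3. n4.cnt = true  [true]
4. n5.lab = "nk"  [terminal]
5. n6.cnt = true  [A₀.cnt == true]
6. n7.env = -6  [terminal]
7. n8.live = "vz"  [terminal]
8. n6.sig = 1  [1]
9. n9.pre = 12  [A₁.sig + 11]
10. n9.cnt = true  [A₀.cnt == true]
11. n10.live = "zz"  [terminal]
12. n9.fin = "xzz"  ["x" ++ h.live]
13. n4.sig = 10  [A₁.sig + 9]
14. n3.off = 17  [A.sig + 7]
15. n3.ok = "yq"  ["yq"]
16. n0.off = 24  [S₁.off + c.env - 8]
17. n0.ok = "yqpq"  [S₁.ok ++ h.live]

24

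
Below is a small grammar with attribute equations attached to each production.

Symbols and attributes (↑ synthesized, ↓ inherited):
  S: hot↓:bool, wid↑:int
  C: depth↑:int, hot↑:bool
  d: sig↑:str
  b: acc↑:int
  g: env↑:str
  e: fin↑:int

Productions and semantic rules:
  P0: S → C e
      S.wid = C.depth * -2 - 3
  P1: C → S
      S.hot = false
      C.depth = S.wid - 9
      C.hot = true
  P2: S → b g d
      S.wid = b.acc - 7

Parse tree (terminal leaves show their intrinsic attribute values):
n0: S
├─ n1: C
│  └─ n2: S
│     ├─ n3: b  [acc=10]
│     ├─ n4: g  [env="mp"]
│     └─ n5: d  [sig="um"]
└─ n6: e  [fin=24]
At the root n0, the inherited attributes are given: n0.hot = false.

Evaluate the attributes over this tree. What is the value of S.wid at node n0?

1. n0.hot = false  [given at root]
2. n2.hot = false  [false]
3. n3.acc = 10  [terminal]
4. n4.env = "mp"  [terminal]
5. n5.sig = "um"  [terminal]
6. n2.wid = 3  [b.acc - 7]
7. n1.depth = -6  [S.wid - 9]
8. n1.hot = true  [true]
9. n6.fin = 24  [terminal]
10. n0.wid = 9  [C.depth * -2 - 3]

9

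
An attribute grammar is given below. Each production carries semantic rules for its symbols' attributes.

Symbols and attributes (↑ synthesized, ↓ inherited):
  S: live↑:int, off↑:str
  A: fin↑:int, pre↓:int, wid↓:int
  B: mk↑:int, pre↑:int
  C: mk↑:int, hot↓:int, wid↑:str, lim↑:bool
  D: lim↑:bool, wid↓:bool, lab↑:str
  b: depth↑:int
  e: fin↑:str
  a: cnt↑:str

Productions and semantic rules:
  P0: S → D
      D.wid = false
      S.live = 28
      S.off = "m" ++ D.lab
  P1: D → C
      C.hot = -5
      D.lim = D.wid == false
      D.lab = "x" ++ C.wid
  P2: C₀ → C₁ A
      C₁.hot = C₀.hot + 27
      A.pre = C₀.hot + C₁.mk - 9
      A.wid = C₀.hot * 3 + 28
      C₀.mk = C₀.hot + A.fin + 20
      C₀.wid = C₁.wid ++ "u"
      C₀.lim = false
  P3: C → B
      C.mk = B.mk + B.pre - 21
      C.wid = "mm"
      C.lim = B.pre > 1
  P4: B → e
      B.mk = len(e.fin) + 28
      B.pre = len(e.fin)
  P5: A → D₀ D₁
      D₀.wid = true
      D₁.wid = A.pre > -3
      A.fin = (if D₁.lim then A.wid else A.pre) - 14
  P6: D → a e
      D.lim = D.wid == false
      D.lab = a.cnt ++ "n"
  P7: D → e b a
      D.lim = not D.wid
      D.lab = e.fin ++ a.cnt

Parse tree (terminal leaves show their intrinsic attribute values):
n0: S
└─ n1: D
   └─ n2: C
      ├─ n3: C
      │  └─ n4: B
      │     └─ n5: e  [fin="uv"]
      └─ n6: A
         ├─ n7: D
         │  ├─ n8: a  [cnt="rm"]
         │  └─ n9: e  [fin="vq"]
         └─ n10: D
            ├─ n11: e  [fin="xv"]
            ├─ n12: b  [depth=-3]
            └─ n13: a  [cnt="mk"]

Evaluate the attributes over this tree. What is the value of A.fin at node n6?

-1

1. n1.wid = false  [false]
2. n2.hot = -5  [-5]
3. n3.hot = 22  [C₀.hot + 27]
4. n5.fin = "uv"  [terminal]
5. n4.mk = 30  [len(e.fin) + 28]
6. n4.pre = 2  [len(e.fin)]
7. n3.mk = 11  [B.mk + B.pre - 21]
8. n3.wid = "mm"  ["mm"]
9. n3.lim = true  [B.pre > 1]
10. n6.pre = -3  [C₀.hot + C₁.mk - 9]
11. n6.wid = 13  [C₀.hot * 3 + 28]
12. n7.wid = true  [true]
13. n8.cnt = "rm"  [terminal]
14. n9.fin = "vq"  [terminal]
15. n7.lim = false  [D.wid == false]
16. n7.lab = "rmn"  [a.cnt ++ "n"]
17. n10.wid = false  [A.pre > -3]
18. n11.fin = "xv"  [terminal]
19. n12.depth = -3  [terminal]
20. n13.cnt = "mk"  [terminal]
21. n10.lim = true  [not D.wid]
22. n10.lab = "xvmk"  [e.fin ++ a.cnt]
23. n6.fin = -1  [(if D₁.lim then A.wid else A.pre) - 14]
24. n2.mk = 14  [C₀.hot + A.fin + 20]
25. n2.wid = "mmu"  [C₁.wid ++ "u"]
26. n2.lim = false  [false]
27. n1.lim = true  [D.wid == false]
28. n1.lab = "xmmu"  ["x" ++ C.wid]
29. n0.live = 28  [28]
30. n0.off = "mxmmu"  ["m" ++ D.lab]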